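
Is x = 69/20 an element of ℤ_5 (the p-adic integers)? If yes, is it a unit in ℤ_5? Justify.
x ∉ ℤ_5 (v_5(x) = -1 < 0)

ℤ_5 = {x ∈ ℚ_5 : v_5(x) ≥ 0} and ℤ_5^× = {x ∈ ℤ_5 : v_5(x) = 0}. Here v_5(69/20) = v_5(num) − v_5(den) = -1; compare against these criteria.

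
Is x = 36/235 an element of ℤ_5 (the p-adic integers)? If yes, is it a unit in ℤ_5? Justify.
x ∉ ℤ_5 (v_5(x) = -1 < 0)

ℤ_5 = {x ∈ ℚ_5 : v_5(x) ≥ 0} and ℤ_5^× = {x ∈ ℤ_5 : v_5(x) = 0}. Here v_5(36/235) = v_5(num) − v_5(den) = -1; compare against these criteria.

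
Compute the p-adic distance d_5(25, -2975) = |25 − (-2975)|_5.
d_5(25, -2975) = 1/125

Step 1 — x − y = 25 − (-2975) = 3000. Step 2 — v_5(3000) = 3 (factor: 3000 = (5^3 · 24); the sign does not affect v_p). Step 3 — |x − y|_5 = 5^{-3} = 1/125.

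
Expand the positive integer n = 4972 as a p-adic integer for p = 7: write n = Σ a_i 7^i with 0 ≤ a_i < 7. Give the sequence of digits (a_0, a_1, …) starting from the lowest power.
(a_0, a_1, …) = (2, 3, 3, 0, 2)

Repeated division by 7 gives the digits low-to-high: 4972 = 2 + 3·7^1 + 3·7^2 + 2·7^4. Digit sequence: (2, 3, 3, 0, 2).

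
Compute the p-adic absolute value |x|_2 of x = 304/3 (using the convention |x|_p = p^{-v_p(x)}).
|304/3|_2 = 1/16

Step 1 — compute v_2(x) by factoring powers of 2 out of the numerator and denominator: v_2(304/3) = 4. Step 2 — apply |x|_p = p^{-v_p(x)} = 2^{-4} = 1/16.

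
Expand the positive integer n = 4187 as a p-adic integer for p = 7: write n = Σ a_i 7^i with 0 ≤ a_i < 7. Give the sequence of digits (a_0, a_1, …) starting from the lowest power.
(a_0, a_1, …) = (1, 3, 1, 5, 1)

Repeated division by 7 gives the digits low-to-high: 4187 = 1 + 3·7^1 + 1·7^2 + 5·7^3 + 1·7^4. Digit sequence: (1, 3, 1, 5, 1).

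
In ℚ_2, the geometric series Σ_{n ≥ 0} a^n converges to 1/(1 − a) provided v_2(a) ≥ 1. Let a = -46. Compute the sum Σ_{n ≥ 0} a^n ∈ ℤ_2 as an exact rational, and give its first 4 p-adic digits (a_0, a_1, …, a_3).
Σ a^n = 1/(1 − a) = 1/47;  first 4 digits = (1, 1, 1, 1)

v_2(a) = 1 ≥ 1, so the series converges in ℤ_2 to 1/(1 − a) = 1/(1 − (-46)) = 1/47. Expand this rational in ℤ_2: compute digits iteratively via d_i = x_i mod 2, x_{i+1} = (x_i − d_i)/2. The first 4 digits are (1, 1, 1, 1).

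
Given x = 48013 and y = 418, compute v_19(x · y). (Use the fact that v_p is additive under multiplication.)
v_19(20069434) = 4

v_p(x) = 3 (factor: 48013 = 19^3 · 7); v_p(y) = 1 (factor: 418 = 19^1 · 22). Additivity: v_p(xy) = v_p(x) + v_p(y) = 3 + 1 = 4. (Direct check: xy = 20069434 = 19^4 · (154).)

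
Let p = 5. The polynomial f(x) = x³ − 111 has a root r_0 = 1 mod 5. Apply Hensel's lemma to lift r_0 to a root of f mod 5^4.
r_3 = 221 (mod 625)

Hensel: r_{i+1} = r_i − f(r_i)/f′(r_i) mod 5^{i+2}, where f′(x) = 3x². Iterate:
  r_0 = 1 (mod 5)
  r_1 = 21 (mod 25)
  r_2 = 96 (mod 125)
  r_3 = 221 (mod 625)
Final: r = 221 with f(r) ≡ 0 mod 5^4.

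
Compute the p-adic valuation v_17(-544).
v_17(-544) = 1

v_17(n) is the largest exponent k such that 17^k divides n. Factor out: -544 = -17^1 · 32. (Sign doesn't affect v_p.) So v_17(-544) = 1.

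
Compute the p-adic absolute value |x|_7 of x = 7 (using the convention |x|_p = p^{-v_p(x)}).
|7|_7 = 1/7

Step 1 — compute v_7(x) by factoring powers of 7 out of the numerator and denominator: v_7(7) = 1. Step 2 — apply |x|_p = p^{-v_p(x)} = 7^{-1} = 1/7.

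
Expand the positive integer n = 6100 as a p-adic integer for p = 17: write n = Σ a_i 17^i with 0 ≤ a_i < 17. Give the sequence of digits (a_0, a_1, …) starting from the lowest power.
(a_0, a_1, …) = (14, 1, 4, 1)

Repeated division by 17 gives the digits low-to-high: 6100 = 14 + 1·17^1 + 4·17^2 + 1·17^3. Digit sequence: (14, 1, 4, 1).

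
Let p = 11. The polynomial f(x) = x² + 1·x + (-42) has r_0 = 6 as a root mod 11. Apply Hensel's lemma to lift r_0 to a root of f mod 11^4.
r_3 = 6 (mod 14641)

Hensel: r_{i+1} = r_i − f(r_i)·(f′(r_i))^{-1} mod 11^{i+2}, f′(x) = 2x + 1. Iterate:
  r_0 = 6 (mod 11)
  r_1 = 6 (mod 121)
  r_2 = 6 (mod 1331)
  r_3 = 6 (mod 14641)
Final: r = 6 satisfies f(r) ≡ 0 mod 11^4.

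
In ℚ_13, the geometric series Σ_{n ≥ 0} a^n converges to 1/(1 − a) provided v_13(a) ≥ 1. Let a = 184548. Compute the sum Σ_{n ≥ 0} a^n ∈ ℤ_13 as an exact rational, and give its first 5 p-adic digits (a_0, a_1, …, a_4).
Σ a^n = 1/(1 − a) = -1/184547;  first 5 digits = (1, 0, 0, 6, 6)

v_13(a) = 3 ≥ 1, so the series converges in ℤ_13 to 1/(1 − a) = 1/(1 − 184548) = -1/184547. Expand this rational in ℤ_13: compute digits iteratively via d_i = x_i mod 13, x_{i+1} = (x_i − d_i)/13. The first 5 digits are (1, 0, 0, 6, 6).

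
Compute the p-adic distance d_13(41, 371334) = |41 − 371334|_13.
d_13(41, 371334) = 1/371293

Step 1 — x − y = 41 − 371334 = -371293. Step 2 — v_13(-371293) = 5 (factor: -371293 = −(13^5 · 1); the sign does not affect v_p). Step 3 — |x − y|_13 = 13^{-5} = 1/371293.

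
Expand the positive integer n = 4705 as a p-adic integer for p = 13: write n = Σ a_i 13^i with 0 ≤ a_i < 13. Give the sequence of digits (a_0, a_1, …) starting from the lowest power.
(a_0, a_1, …) = (12, 10, 1, 2)

Repeated division by 13 gives the digits low-to-high: 4705 = 12 + 10·13^1 + 1·13^2 + 2·13^3. Digit sequence: (12, 10, 1, 2).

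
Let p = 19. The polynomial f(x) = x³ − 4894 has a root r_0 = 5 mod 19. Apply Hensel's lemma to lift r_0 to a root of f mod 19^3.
r_2 = 651 (mod 6859)

Hensel: r_{i+1} = r_i − f(r_i)/f′(r_i) mod 19^{i+2}, where f′(x) = 3x². Iterate:
  r_0 = 5 (mod 19)
  r_1 = 290 (mod 361)
  r_2 = 651 (mod 6859)
Final: r = 651 with f(r) ≡ 0 mod 19^3.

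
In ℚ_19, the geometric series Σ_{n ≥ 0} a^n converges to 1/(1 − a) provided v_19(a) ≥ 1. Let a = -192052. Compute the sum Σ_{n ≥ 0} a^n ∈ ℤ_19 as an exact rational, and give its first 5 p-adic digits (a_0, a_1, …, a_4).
Σ a^n = 1/(1 − a) = 1/192053;  first 5 digits = (1, 0, 0, 10, 17)

v_19(a) = 3 ≥ 1, so the series converges in ℤ_19 to 1/(1 − a) = 1/(1 − (-192052)) = 1/192053. Expand this rational in ℤ_19: compute digits iteratively via d_i = x_i mod 19, x_{i+1} = (x_i − d_i)/19. The first 5 digits are (1, 0, 0, 10, 17).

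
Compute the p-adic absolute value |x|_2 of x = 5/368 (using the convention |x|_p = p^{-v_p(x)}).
|5/368|_2 = 16

Step 1 — compute v_2(x) by factoring powers of 2 out of the numerator and denominator: v_2(5/368) = -4. Step 2 — apply |x|_p = p^{-v_p(x)} = 2^{4} = 16.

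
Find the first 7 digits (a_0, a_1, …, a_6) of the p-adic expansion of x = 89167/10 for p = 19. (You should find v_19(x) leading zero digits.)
(a_0, …, a_6) = (0, 0, 0, 7, 13, 5, 13)

v_19(89167/10) = 3, so a_0 = ... = a_2 = 0. Factor out: x = 19^3 · u with u = 13/10 a unit in ℤ_19. Expand u iteratively via a_{v+i} = u_i mod 19, u_{i+1} = (u_i − a_{v+i})/19:
  u_0 = 13/10;  a_3 = 7;  u_1 = (u_0 − 7)/19 = -3/10
  u_1 = -3/10;  a_4 = 13;  u_2 = (u_1 − 13)/19 = -7/10
  u_2 = -7/10;  a_5 = 5;  u_3 = (u_2 − 5)/19 = -3/10
  u_3 = -3/10;  a_6 = 13;  u_4 = (u_3 − 13)/19 = -7/10
Digits: (0, 0, 0, 7, 13, 5, 13).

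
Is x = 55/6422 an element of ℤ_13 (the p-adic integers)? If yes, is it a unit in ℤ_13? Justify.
x ∉ ℤ_13 (v_13(x) = -2 < 0)

ℤ_13 = {x ∈ ℚ_13 : v_13(x) ≥ 0} and ℤ_13^× = {x ∈ ℤ_13 : v_13(x) = 0}. Here v_13(55/6422) = v_13(num) − v_13(den) = -2; compare against these criteria.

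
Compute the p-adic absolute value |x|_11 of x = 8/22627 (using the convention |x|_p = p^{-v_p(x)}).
|8/22627|_11 = 1331

Step 1 — compute v_11(x) by factoring powers of 11 out of the numerator and denominator: v_11(8/22627) = -3. Step 2 — apply |x|_p = p^{-v_p(x)} = 11^{3} = 1331.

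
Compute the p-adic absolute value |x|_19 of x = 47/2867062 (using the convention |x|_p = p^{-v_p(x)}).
|47/2867062|_19 = 130321

Step 1 — compute v_19(x) by factoring powers of 19 out of the numerator and denominator: v_19(47/2867062) = -4. Step 2 — apply |x|_p = p^{-v_p(x)} = 19^{4} = 130321.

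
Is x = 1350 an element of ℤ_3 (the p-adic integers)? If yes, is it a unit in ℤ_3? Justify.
x ∈ ℤ_3 but not a unit; v_3(x) = 3 > 0

ℤ_3 = {x ∈ ℚ_3 : v_3(x) ≥ 0} and ℤ_3^× = {x ∈ ℤ_3 : v_3(x) = 0}. Here v_3(1350) = v_3(num) − v_3(den) = 3; compare against these criteria.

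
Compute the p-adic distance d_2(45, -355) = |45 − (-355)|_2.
d_2(45, -355) = 1/16

Step 1 — x − y = 45 − (-355) = 400. Step 2 — v_2(400) = 4 (factor: 400 = (2^4 · 25); the sign does not affect v_p). Step 3 — |x − y|_2 = 2^{-4} = 1/16.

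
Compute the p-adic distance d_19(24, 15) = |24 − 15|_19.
d_19(24, 15) = 1

Step 1 — x − y = 24 − 15 = 9. Step 2 — v_19(9) = 0 (factor: 9 = (19^0 · 9); the sign does not affect v_p). Step 3 — |x − y|_19 = 19^{0} = 1.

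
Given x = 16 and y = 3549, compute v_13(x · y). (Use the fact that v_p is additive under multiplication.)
v_13(56784) = 2

v_p(x) = 0 (factor: 16 = 13^0 · 16); v_p(y) = 2 (factor: 3549 = 13^2 · 21). Additivity: v_p(xy) = v_p(x) + v_p(y) = 0 + 2 = 2. (Direct check: xy = 56784 = 13^2 · (336).)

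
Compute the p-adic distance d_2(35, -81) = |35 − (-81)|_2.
d_2(35, -81) = 1/4

Step 1 — x − y = 35 − (-81) = 116. Step 2 — v_2(116) = 2 (factor: 116 = (2^2 · 29); the sign does not affect v_p). Step 3 — |x − y|_2 = 2^{-2} = 1/4.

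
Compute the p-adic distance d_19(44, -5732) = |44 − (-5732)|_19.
d_19(44, -5732) = 1/361

Step 1 — x − y = 44 − (-5732) = 5776. Step 2 — v_19(5776) = 2 (factor: 5776 = (19^2 · 16); the sign does not affect v_p). Step 3 — |x − y|_19 = 19^{-2} = 1/361.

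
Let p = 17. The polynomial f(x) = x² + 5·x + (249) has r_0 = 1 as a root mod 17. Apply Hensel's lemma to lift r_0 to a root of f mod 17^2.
r_1 = 171 (mod 289)

Hensel: r_{i+1} = r_i − f(r_i)·(f′(r_i))^{-1} mod 17^{i+2}, f′(x) = 2x + 5. Iterate:
  r_0 = 1 (mod 17)
  r_1 = 171 (mod 289)
Final: r = 171 satisfies f(r) ≡ 0 mod 17^2.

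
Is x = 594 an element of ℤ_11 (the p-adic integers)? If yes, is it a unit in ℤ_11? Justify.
x ∈ ℤ_11 but not a unit; v_11(x) = 1 > 0

ℤ_11 = {x ∈ ℚ_11 : v_11(x) ≥ 0} and ℤ_11^× = {x ∈ ℤ_11 : v_11(x) = 0}. Here v_11(594) = v_11(num) − v_11(den) = 1; compare against these criteria.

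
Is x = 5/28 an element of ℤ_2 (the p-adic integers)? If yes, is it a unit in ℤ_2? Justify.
x ∉ ℤ_2 (v_2(x) = -2 < 0)

ℤ_2 = {x ∈ ℚ_2 : v_2(x) ≥ 0} and ℤ_2^× = {x ∈ ℤ_2 : v_2(x) = 0}. Here v_2(5/28) = v_2(num) − v_2(den) = -2; compare against these criteria.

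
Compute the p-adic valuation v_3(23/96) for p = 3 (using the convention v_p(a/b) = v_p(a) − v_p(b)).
v_3(23/96) = -1

Factor powers of 3 from the numerator and denominator of the reduced fraction: 23 = 3^0 · 23 and 96 = 3^1 · 32. Apply v_p(a/b) = v_p(a) − v_p(b): v_3(23/96) = 0 − 1 = -1.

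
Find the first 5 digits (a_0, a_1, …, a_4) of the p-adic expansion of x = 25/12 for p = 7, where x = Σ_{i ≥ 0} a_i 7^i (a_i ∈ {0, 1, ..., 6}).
(a_0, …, a_4) = (5, 6, 2, 6, 2)

v_7(25/12) = 0 (numerator and denominator both coprime to 7), so x ∈ ℤ_7^×. Compute digits iteratively via a_i = x_i mod 7, x_{i+1} = (x_i − a_i)/7, with x_0 = x:
  x_0 = 25/12;  a_0 = 5;  x_1 = (x_0 − 5)/7 = -5/12
  x_1 = -5/12;  a_1 = 6;  x_2 = (x_1 − 6)/7 = -11/12
  x_2 = -11/12;  a_2 = 2;  x_3 = (x_2 − 2)/7 = -5/12
  x_3 = -5/12;  a_3 = 6;  x_4 = (x_3 − 6)/7 = -11/12
  x_4 = -11/12;  a_4 = 2;  x_5 = (x_4 − 2)/7 = -5/12
Digits: (5, 6, 2, 6, 2).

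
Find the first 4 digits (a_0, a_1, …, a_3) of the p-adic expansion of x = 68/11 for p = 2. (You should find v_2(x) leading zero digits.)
(a_0, …, a_3) = (0, 0, 1, 1)

v_2(68/11) = 2, so a_0 = ... = a_1 = 0. Factor out: x = 2^2 · u with u = 17/11 a unit in ℤ_2. Expand u iteratively via a_{v+i} = u_i mod 2, u_{i+1} = (u_i − a_{v+i})/2:
  u_0 = 17/11;  a_2 = 1;  u_1 = (u_0 − 1)/2 = 3/11
  u_1 = 3/11;  a_3 = 1;  u_2 = (u_1 − 1)/2 = -4/11
Digits: (0, 0, 1, 1).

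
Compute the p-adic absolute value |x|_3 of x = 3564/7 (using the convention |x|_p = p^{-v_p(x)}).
|3564/7|_3 = 1/81

Step 1 — compute v_3(x) by factoring powers of 3 out of the numerator and denominator: v_3(3564/7) = 4. Step 2 — apply |x|_p = p^{-v_p(x)} = 3^{-4} = 1/81.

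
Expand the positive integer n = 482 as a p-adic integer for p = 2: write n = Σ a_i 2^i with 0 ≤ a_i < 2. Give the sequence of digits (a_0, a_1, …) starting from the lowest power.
(a_0, a_1, …) = (0, 1, 0, 0, 0, 1, 1, 1, 1)

Repeated division by 2 gives the digits low-to-high: 482 = 1·2^1 + 1·2^5 + 1·2^6 + 1·2^7 + 1·2^8. Digit sequence: (0, 1, 0, 0, 0, 1, 1, 1, 1).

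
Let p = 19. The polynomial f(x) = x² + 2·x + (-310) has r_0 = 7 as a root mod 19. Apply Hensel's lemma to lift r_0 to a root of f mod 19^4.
r_3 = 92100 (mod 130321)

Hensel: r_{i+1} = r_i − f(r_i)·(f′(r_i))^{-1} mod 19^{i+2}, f′(x) = 2x + 2. Iterate:
  r_0 = 7 (mod 19)
  r_1 = 45 (mod 361)
  r_2 = 2933 (mod 6859)
  r_3 = 92100 (mod 130321)
Final: r = 92100 satisfies f(r) ≡ 0 mod 19^4.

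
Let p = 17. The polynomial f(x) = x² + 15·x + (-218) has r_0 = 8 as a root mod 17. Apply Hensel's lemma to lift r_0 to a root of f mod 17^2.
r_1 = 93 (mod 289)

Hensel: r_{i+1} = r_i − f(r_i)·(f′(r_i))^{-1} mod 17^{i+2}, f′(x) = 2x + 15. Iterate:
  r_0 = 8 (mod 17)
  r_1 = 93 (mod 289)
Final: r = 93 satisfies f(r) ≡ 0 mod 17^2.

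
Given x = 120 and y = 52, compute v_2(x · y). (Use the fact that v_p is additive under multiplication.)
v_2(6240) = 5

v_p(x) = 3 (factor: 120 = 2^3 · 15); v_p(y) = 2 (factor: 52 = 2^2 · 13). Additivity: v_p(xy) = v_p(x) + v_p(y) = 3 + 2 = 5. (Direct check: xy = 6240 = 2^5 · (195).)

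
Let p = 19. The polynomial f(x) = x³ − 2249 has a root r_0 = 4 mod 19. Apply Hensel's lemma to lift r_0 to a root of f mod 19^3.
r_2 = 403 (mod 6859)

Hensel: r_{i+1} = r_i − f(r_i)/f′(r_i) mod 19^{i+2}, where f′(x) = 3x². Iterate:
  r_0 = 4 (mod 19)
  r_1 = 42 (mod 361)
  r_2 = 403 (mod 6859)
Final: r = 403 with f(r) ≡ 0 mod 19^3.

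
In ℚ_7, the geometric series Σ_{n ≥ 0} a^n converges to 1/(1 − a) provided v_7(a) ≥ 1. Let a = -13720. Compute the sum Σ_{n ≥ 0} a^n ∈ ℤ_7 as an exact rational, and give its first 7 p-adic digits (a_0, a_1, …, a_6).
Σ a^n = 1/(1 − a) = 1/13721;  first 7 digits = (1, 0, 0, 2, 1, 6, 3)

v_7(a) = 3 ≥ 1, so the series converges in ℤ_7 to 1/(1 − a) = 1/(1 − (-13720)) = 1/13721. Expand this rational in ℤ_7: compute digits iteratively via d_i = x_i mod 7, x_{i+1} = (x_i − d_i)/7. The first 7 digits are (1, 0, 0, 2, 1, 6, 3).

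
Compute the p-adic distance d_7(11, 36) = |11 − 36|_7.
d_7(11, 36) = 1

Step 1 — x − y = 11 − 36 = -25. Step 2 — v_7(-25) = 0 (factor: -25 = −(7^0 · 25); the sign does not affect v_p). Step 3 — |x − y|_7 = 7^{0} = 1.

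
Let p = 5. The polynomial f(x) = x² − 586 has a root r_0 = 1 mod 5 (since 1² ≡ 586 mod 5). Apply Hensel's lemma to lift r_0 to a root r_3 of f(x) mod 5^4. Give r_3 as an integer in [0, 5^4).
r_3 = 156 (mod 625)

Hensel's recurrence: r_{i+1} = r_i − f(r_i)·(f′(r_i))^{-1} mod 5^{i+2}, with f′(x) = 2x. Iterate:
  r_0 = 1 (mod 5)
  r_1 = 6 (mod 25)
  r_2 = 31 (mod 125)
  r_3 = 156 (mod 625)
Final: r_3 = 156, and one checks f(r_3) ≡ 0 mod 5^4.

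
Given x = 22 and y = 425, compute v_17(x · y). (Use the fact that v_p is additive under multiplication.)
v_17(9350) = 1

v_p(x) = 0 (factor: 22 = 17^0 · 22); v_p(y) = 1 (factor: 425 = 17^1 · 25). Additivity: v_p(xy) = v_p(x) + v_p(y) = 0 + 1 = 1. (Direct check: xy = 9350 = 17^1 · (550).)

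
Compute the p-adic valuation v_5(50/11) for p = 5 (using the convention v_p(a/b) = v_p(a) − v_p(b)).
v_5(50/11) = 2

Factor powers of 5 from the numerator and denominator of the reduced fraction: 50 = 5^2 · 2 and 11 = 5^0 · 11. Apply v_p(a/b) = v_p(a) − v_p(b): v_5(50/11) = 2 − 0 = 2.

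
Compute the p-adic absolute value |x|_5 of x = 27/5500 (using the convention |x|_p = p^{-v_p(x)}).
|27/5500|_5 = 125

Step 1 — compute v_5(x) by factoring powers of 5 out of the numerator and denominator: v_5(27/5500) = -3. Step 2 — apply |x|_p = p^{-v_p(x)} = 5^{3} = 125.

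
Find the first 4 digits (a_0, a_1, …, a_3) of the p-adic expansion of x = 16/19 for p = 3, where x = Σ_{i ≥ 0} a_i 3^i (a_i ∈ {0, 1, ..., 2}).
(a_0, …, a_3) = (1, 2, 2, 1)

v_3(16/19) = 0 (numerator and denominator both coprime to 3), so x ∈ ℤ_3^×. Compute digits iteratively via a_i = x_i mod 3, x_{i+1} = (x_i − a_i)/3, with x_0 = x:
  x_0 = 16/19;  a_0 = 1;  x_1 = (x_0 − 1)/3 = -1/19
  x_1 = -1/19;  a_1 = 2;  x_2 = (x_1 − 2)/3 = -13/19
  x_2 = -13/19;  a_2 = 2;  x_3 = (x_2 − 2)/3 = -17/19
  x_3 = -17/19;  a_3 = 1;  x_4 = (x_3 − 1)/3 = -12/19
Digits: (1, 2, 2, 1).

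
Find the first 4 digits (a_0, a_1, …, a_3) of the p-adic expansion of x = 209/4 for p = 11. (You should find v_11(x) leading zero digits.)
(a_0, …, a_3) = (0, 2, 3, 8)

v_11(209/4) = 1, so a_0 = ... = a_0 = 0. Factor out: x = 11^1 · u with u = 19/4 a unit in ℤ_11. Expand u iteratively via a_{v+i} = u_i mod 11, u_{i+1} = (u_i − a_{v+i})/11:
  u_0 = 19/4;  a_1 = 2;  u_1 = (u_0 − 2)/11 = 1/4
  u_1 = 1/4;  a_2 = 3;  u_2 = (u_1 − 3)/11 = -1/4
  u_2 = -1/4;  a_3 = 8;  u_3 = (u_2 − 8)/11 = -3/4
Digits: (0, 2, 3, 8).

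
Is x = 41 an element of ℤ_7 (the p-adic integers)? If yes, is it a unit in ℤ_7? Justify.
x ∈ ℤ_7^× (unit); v_7(x) = 0

ℤ_7 = {x ∈ ℚ_7 : v_7(x) ≥ 0} and ℤ_7^× = {x ∈ ℤ_7 : v_7(x) = 0}. Here v_7(41) = v_7(num) − v_7(den) = 0; compare against these criteria.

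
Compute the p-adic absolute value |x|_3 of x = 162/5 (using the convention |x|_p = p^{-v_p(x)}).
|162/5|_3 = 1/81

Step 1 — compute v_3(x) by factoring powers of 3 out of the numerator and denominator: v_3(162/5) = 4. Step 2 — apply |x|_p = p^{-v_p(x)} = 3^{-4} = 1/81.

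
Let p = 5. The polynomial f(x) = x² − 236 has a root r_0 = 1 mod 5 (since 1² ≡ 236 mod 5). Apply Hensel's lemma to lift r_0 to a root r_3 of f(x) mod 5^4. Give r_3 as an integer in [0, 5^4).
r_3 = 231 (mod 625)

Hensel's recurrence: r_{i+1} = r_i − f(r_i)·(f′(r_i))^{-1} mod 5^{i+2}, with f′(x) = 2x. Iterate:
  r_0 = 1 (mod 5)
  r_1 = 6 (mod 25)
  r_2 = 106 (mod 125)
  r_3 = 231 (mod 625)
Final: r_3 = 231, and one checks f(r_3) ≡ 0 mod 5^4.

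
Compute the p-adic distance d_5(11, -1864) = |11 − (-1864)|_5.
d_5(11, -1864) = 1/625

Step 1 — x − y = 11 − (-1864) = 1875. Step 2 — v_5(1875) = 4 (factor: 1875 = (5^4 · 3); the sign does not affect v_p). Step 3 — |x − y|_5 = 5^{-4} = 1/625.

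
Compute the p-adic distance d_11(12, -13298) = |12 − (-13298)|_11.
d_11(12, -13298) = 1/1331

Step 1 — x − y = 12 − (-13298) = 13310. Step 2 — v_11(13310) = 3 (factor: 13310 = (11^3 · 10); the sign does not affect v_p). Step 3 — |x − y|_11 = 11^{-3} = 1/1331.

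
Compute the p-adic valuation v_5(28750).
v_5(28750) = 4

v_5(n) is the largest exponent k such that 5^k divides n. Factor out: 28750 = 5^4 · 46. (Sign doesn't affect v_p.) So v_5(28750) = 4.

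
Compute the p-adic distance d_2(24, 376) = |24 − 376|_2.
d_2(24, 376) = 1/32

Step 1 — x − y = 24 − 376 = -352. Step 2 — v_2(-352) = 5 (factor: -352 = −(2^5 · 11); the sign does not affect v_p). Step 3 — |x − y|_2 = 2^{-5} = 1/32.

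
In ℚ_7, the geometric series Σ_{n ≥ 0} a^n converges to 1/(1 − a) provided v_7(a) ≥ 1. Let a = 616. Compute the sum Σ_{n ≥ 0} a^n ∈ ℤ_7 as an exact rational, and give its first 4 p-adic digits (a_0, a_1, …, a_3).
Σ a^n = 1/(1 − a) = -1/615;  first 4 digits = (1, 4, 0, 3)

v_7(a) = 1 ≥ 1, so the series converges in ℤ_7 to 1/(1 − a) = 1/(1 − 616) = -1/615. Expand this rational in ℤ_7: compute digits iteratively via d_i = x_i mod 7, x_{i+1} = (x_i − d_i)/7. The first 4 digits are (1, 4, 0, 3).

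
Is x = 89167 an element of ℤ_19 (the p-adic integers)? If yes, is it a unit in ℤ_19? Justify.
x ∈ ℤ_19 but not a unit; v_19(x) = 3 > 0

ℤ_19 = {x ∈ ℚ_19 : v_19(x) ≥ 0} and ℤ_19^× = {x ∈ ℤ_19 : v_19(x) = 0}. Here v_19(89167) = v_19(num) − v_19(den) = 3; compare against these criteria.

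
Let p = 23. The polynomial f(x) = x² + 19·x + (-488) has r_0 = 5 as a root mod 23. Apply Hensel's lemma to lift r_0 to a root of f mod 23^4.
r_3 = 83472 (mod 279841)

Hensel: r_{i+1} = r_i − f(r_i)·(f′(r_i))^{-1} mod 23^{i+2}, f′(x) = 2x + 19. Iterate:
  r_0 = 5 (mod 23)
  r_1 = 419 (mod 529)
  r_2 = 10470 (mod 12167)
  r_3 = 83472 (mod 279841)
Final: r = 83472 satisfies f(r) ≡ 0 mod 23^4.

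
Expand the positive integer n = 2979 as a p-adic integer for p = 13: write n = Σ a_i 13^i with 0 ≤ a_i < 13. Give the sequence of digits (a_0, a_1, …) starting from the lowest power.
(a_0, a_1, …) = (2, 8, 4, 1)

Repeated division by 13 gives the digits low-to-high: 2979 = 2 + 8·13^1 + 4·13^2 + 1·13^3. Digit sequence: (2, 8, 4, 1).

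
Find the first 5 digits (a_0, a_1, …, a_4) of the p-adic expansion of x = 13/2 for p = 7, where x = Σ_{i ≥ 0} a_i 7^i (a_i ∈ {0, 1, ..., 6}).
(a_0, …, a_4) = (3, 4, 3, 3, 3)

v_7(13/2) = 0 (numerator and denominator both coprime to 7), so x ∈ ℤ_7^×. Compute digits iteratively via a_i = x_i mod 7, x_{i+1} = (x_i − a_i)/7, with x_0 = x:
  x_0 = 13/2;  a_0 = 3;  x_1 = (x_0 − 3)/7 = 1/2
  x_1 = 1/2;  a_1 = 4;  x_2 = (x_1 − 4)/7 = -1/2
  x_2 = -1/2;  a_2 = 3;  x_3 = (x_2 − 3)/7 = -1/2
  x_3 = -1/2;  a_3 = 3;  x_4 = (x_3 − 3)/7 = -1/2
  x_4 = -1/2;  a_4 = 3;  x_5 = (x_4 − 3)/7 = -1/2
Digits: (3, 4, 3, 3, 3).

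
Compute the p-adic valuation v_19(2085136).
v_19(2085136) = 4

v_19(n) is the largest exponent k such that 19^k divides n. Factor out: 2085136 = 19^4 · 16. (Sign doesn't affect v_p.) So v_19(2085136) = 4.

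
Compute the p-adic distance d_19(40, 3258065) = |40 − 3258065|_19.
d_19(40, 3258065) = 1/130321

Step 1 — x − y = 40 − 3258065 = -3258025. Step 2 — v_19(-3258025) = 4 (factor: -3258025 = −(19^4 · 25); the sign does not affect v_p). Step 3 — |x − y|_19 = 19^{-4} = 1/130321.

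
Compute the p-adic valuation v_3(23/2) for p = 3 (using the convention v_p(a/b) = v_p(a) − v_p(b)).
v_3(23/2) = 0

Factor powers of 3 from the numerator and denominator of the reduced fraction: 23 = 3^0 · 23 and 2 = 3^0 · 2. Apply v_p(a/b) = v_p(a) − v_p(b): v_3(23/2) = 0 − 0 = 0.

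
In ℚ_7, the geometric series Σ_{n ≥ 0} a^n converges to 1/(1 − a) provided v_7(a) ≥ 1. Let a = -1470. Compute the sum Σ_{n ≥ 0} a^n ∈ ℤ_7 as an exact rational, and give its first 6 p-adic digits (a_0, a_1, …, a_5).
Σ a^n = 1/(1 − a) = 1/1471;  first 6 digits = (1, 0, 5, 2, 3, 2)

v_7(a) = 2 ≥ 1, so the series converges in ℤ_7 to 1/(1 − a) = 1/(1 − (-1470)) = 1/1471. Expand this rational in ℤ_7: compute digits iteratively via d_i = x_i mod 7, x_{i+1} = (x_i − d_i)/7. The first 6 digits are (1, 0, 5, 2, 3, 2).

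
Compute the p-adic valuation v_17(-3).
v_17(-3) = 0

v_17(n) is the largest exponent k such that 17^k divides n. Factor out: -3 = -17^0 · 3. (Sign doesn't affect v_p.) So v_17(-3) = 0.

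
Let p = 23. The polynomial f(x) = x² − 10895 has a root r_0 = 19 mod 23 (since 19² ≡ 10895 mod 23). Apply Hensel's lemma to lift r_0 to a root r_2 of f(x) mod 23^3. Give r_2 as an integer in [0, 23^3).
r_2 = 4918 (mod 12167)

Hensel's recurrence: r_{i+1} = r_i − f(r_i)·(f′(r_i))^{-1} mod 23^{i+2}, with f′(x) = 2x. Iterate:
  r_0 = 19 (mod 23)
  r_1 = 157 (mod 529)
  r_2 = 4918 (mod 12167)
Final: r_2 = 4918, and one checks f(r_2) ≡ 0 mod 23^3.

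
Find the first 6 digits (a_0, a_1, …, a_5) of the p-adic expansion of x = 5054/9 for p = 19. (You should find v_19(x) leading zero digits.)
(a_0, …, a_5) = (0, 0, 10, 8, 8, 8)

v_19(5054/9) = 2, so a_0 = ... = a_1 = 0. Factor out: x = 19^2 · u with u = 14/9 a unit in ℤ_19. Expand u iteratively via a_{v+i} = u_i mod 19, u_{i+1} = (u_i − a_{v+i})/19:
  u_0 = 14/9;  a_2 = 10;  u_1 = (u_0 − 10)/19 = -4/9
  u_1 = -4/9;  a_3 = 8;  u_2 = (u_1 − 8)/19 = -4/9
  u_2 = -4/9;  a_4 = 8;  u_3 = (u_2 − 8)/19 = -4/9
  u_3 = -4/9;  a_5 = 8;  u_4 = (u_3 − 8)/19 = -4/9
Digits: (0, 0, 10, 8, 8, 8).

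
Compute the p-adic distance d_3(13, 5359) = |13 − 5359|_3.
d_3(13, 5359) = 1/243

Step 1 — x − y = 13 − 5359 = -5346. Step 2 — v_3(-5346) = 5 (factor: -5346 = −(3^5 · 22); the sign does not affect v_p). Step 3 — |x − y|_3 = 3^{-5} = 1/243.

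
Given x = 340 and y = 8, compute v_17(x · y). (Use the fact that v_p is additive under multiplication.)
v_17(2720) = 1

v_p(x) = 1 (factor: 340 = 17^1 · 20); v_p(y) = 0 (factor: 8 = 17^0 · 8). Additivity: v_p(xy) = v_p(x) + v_p(y) = 1 + 0 = 1. (Direct check: xy = 2720 = 17^1 · (160).)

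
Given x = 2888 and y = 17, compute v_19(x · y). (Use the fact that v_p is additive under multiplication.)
v_19(49096) = 2

v_p(x) = 2 (factor: 2888 = 19^2 · 8); v_p(y) = 0 (factor: 17 = 19^0 · 17). Additivity: v_p(xy) = v_p(x) + v_p(y) = 2 + 0 = 2. (Direct check: xy = 49096 = 19^2 · (136).)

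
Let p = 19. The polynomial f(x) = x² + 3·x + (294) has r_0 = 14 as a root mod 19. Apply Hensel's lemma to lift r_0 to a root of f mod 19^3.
r_2 = 6227 (mod 6859)

Hensel: r_{i+1} = r_i − f(r_i)·(f′(r_i))^{-1} mod 19^{i+2}, f′(x) = 2x + 3. Iterate:
  r_0 = 14 (mod 19)
  r_1 = 90 (mod 361)
  r_2 = 6227 (mod 6859)
Final: r = 6227 satisfies f(r) ≡ 0 mod 19^3.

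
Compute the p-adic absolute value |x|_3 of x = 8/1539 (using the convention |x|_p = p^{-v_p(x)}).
|8/1539|_3 = 81

Step 1 — compute v_3(x) by factoring powers of 3 out of the numerator and denominator: v_3(8/1539) = -4. Step 2 — apply |x|_p = p^{-v_p(x)} = 3^{4} = 81.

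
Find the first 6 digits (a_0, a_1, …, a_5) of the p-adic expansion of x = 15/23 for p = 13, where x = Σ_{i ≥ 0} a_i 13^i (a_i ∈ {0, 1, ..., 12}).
(a_0, …, a_5) = (8, 0, 9, 1, 1, 5)

v_13(15/23) = 0 (numerator and denominator both coprime to 13), so x ∈ ℤ_13^×. Compute digits iteratively via a_i = x_i mod 13, x_{i+1} = (x_i − a_i)/13, with x_0 = x:
  x_0 = 15/23;  a_0 = 8;  x_1 = (x_0 − 8)/13 = -13/23
  x_1 = -13/23;  a_1 = 0;  x_2 = (x_1 − 0)/13 = -1/23
  x_2 = -1/23;  a_2 = 9;  x_3 = (x_2 − 9)/13 = -16/23
  x_3 = -16/23;  a_3 = 1;  x_4 = (x_3 − 1)/13 = -3/23
  x_4 = -3/23;  a_4 = 1;  x_5 = (x_4 − 1)/13 = -2/23
  x_5 = -2/23;  a_5 = 5;  x_6 = (x_5 − 5)/13 = -9/23
Digits: (8, 0, 9, 1, 1, 5).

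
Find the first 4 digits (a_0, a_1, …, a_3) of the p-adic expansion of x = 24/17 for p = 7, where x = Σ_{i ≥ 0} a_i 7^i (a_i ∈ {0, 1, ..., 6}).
(a_0, …, a_3) = (1, 5, 3, 4)

v_7(24/17) = 0 (numerator and denominator both coprime to 7), so x ∈ ℤ_7^×. Compute digits iteratively via a_i = x_i mod 7, x_{i+1} = (x_i − a_i)/7, with x_0 = x:
  x_0 = 24/17;  a_0 = 1;  x_1 = (x_0 − 1)/7 = 1/17
  x_1 = 1/17;  a_1 = 5;  x_2 = (x_1 − 5)/7 = -12/17
  x_2 = -12/17;  a_2 = 3;  x_3 = (x_2 − 3)/7 = -9/17
  x_3 = -9/17;  a_3 = 4;  x_4 = (x_3 − 4)/7 = -11/17
Digits: (1, 5, 3, 4).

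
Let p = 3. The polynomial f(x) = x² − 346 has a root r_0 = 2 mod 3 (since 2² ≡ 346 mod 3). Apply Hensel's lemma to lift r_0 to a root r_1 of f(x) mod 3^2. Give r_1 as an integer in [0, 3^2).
r_1 = 2 (mod 9)

Hensel's recurrence: r_{i+1} = r_i − f(r_i)·(f′(r_i))^{-1} mod 3^{i+2}, with f′(x) = 2x. Iterate:
  r_0 = 2 (mod 3)
  r_1 = 2 (mod 9)
Final: r_1 = 2, and one checks f(r_1) ≡ 0 mod 3^2.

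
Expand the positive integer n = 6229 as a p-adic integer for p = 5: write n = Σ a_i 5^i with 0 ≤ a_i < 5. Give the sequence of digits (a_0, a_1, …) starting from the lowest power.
(a_0, a_1, …) = (4, 0, 4, 4, 4, 1)

Repeated division by 5 gives the digits low-to-high: 6229 = 4 + 4·5^2 + 4·5^3 + 4·5^4 + 1·5^5. Digit sequence: (4, 0, 4, 4, 4, 1).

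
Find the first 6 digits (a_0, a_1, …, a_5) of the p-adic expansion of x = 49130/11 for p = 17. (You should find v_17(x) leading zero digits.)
(a_0, …, a_5) = (0, 0, 0, 4, 6, 12)

v_17(49130/11) = 3, so a_0 = ... = a_2 = 0. Factor out: x = 17^3 · u with u = 10/11 a unit in ℤ_17. Expand u iteratively via a_{v+i} = u_i mod 17, u_{i+1} = (u_i − a_{v+i})/17:
  u_0 = 10/11;  a_3 = 4;  u_1 = (u_0 − 4)/17 = -2/11
  u_1 = -2/11;  a_4 = 6;  u_2 = (u_1 − 6)/17 = -4/11
  u_2 = -4/11;  a_5 = 12;  u_3 = (u_2 − 12)/17 = -8/11
Digits: (0, 0, 0, 4, 6, 12).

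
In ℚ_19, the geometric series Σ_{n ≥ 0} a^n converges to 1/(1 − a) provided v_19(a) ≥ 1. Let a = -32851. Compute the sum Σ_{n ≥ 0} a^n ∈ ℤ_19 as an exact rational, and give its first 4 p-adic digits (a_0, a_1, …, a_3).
Σ a^n = 1/(1 − a) = 1/32852;  first 4 digits = (1, 0, 4, 14)

v_19(a) = 2 ≥ 1, so the series converges in ℤ_19 to 1/(1 − a) = 1/(1 − (-32851)) = 1/32852. Expand this rational in ℤ_19: compute digits iteratively via d_i = x_i mod 19, x_{i+1} = (x_i − d_i)/19. The first 4 digits are (1, 0, 4, 14).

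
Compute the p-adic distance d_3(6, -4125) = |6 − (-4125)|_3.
d_3(6, -4125) = 1/243

Step 1 — x − y = 6 − (-4125) = 4131. Step 2 — v_3(4131) = 5 (factor: 4131 = (3^5 · 17); the sign does not affect v_p). Step 3 — |x − y|_3 = 3^{-5} = 1/243.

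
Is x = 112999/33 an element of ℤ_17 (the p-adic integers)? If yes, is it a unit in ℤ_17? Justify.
x ∈ ℤ_17 but not a unit; v_17(x) = 3 > 0

ℤ_17 = {x ∈ ℚ_17 : v_17(x) ≥ 0} and ℤ_17^× = {x ∈ ℤ_17 : v_17(x) = 0}. Here v_17(112999/33) = v_17(num) − v_17(den) = 3; compare against these criteria.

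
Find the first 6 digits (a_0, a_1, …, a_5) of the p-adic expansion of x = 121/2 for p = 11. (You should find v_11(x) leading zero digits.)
(a_0, …, a_5) = (0, 0, 6, 5, 5, 5)

v_11(121/2) = 2, so a_0 = ... = a_1 = 0. Factor out: x = 11^2 · u with u = 1/2 a unit in ℤ_11. Expand u iteratively via a_{v+i} = u_i mod 11, u_{i+1} = (u_i − a_{v+i})/11:
  u_0 = 1/2;  a_2 = 6;  u_1 = (u_0 − 6)/11 = -1/2
  u_1 = -1/2;  a_3 = 5;  u_2 = (u_1 − 5)/11 = -1/2
  u_2 = -1/2;  a_4 = 5;  u_3 = (u_2 − 5)/11 = -1/2
  u_3 = -1/2;  a_5 = 5;  u_4 = (u_3 − 5)/11 = -1/2
Digits: (0, 0, 6, 5, 5, 5).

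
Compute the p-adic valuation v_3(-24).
v_3(-24) = 1

v_3(n) is the largest exponent k such that 3^k divides n. Factor out: -24 = -3^1 · 8. (Sign doesn't affect v_p.) So v_3(-24) = 1.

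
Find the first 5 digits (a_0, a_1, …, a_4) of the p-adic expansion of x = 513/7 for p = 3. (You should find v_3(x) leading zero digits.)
(a_0, …, a_4) = (0, 0, 0, 1, 1)

v_3(513/7) = 3, so a_0 = ... = a_2 = 0. Factor out: x = 3^3 · u with u = 19/7 a unit in ℤ_3. Expand u iteratively via a_{v+i} = u_i mod 3, u_{i+1} = (u_i − a_{v+i})/3:
  u_0 = 19/7;  a_3 = 1;  u_1 = (u_0 − 1)/3 = 4/7
  u_1 = 4/7;  a_4 = 1;  u_2 = (u_1 − 1)/3 = -1/7
Digits: (0, 0, 0, 1, 1).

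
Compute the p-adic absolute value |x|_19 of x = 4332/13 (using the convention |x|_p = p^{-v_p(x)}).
|4332/13|_19 = 1/361

Step 1 — compute v_19(x) by factoring powers of 19 out of the numerator and denominator: v_19(4332/13) = 2. Step 2 — apply |x|_p = p^{-v_p(x)} = 19^{-2} = 1/361.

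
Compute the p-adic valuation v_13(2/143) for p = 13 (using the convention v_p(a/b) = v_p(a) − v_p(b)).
v_13(2/143) = -1

Factor powers of 13 from the numerator and denominator of the reduced fraction: 2 = 13^0 · 2 and 143 = 13^1 · 11. Apply v_p(a/b) = v_p(a) − v_p(b): v_13(2/143) = 0 − 1 = -1.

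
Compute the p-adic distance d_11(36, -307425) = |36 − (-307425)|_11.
d_11(36, -307425) = 1/14641

Step 1 — x − y = 36 − (-307425) = 307461. Step 2 — v_11(307461) = 4 (factor: 307461 = (11^4 · 21); the sign does not affect v_p). Step 3 — |x − y|_11 = 11^{-4} = 1/14641.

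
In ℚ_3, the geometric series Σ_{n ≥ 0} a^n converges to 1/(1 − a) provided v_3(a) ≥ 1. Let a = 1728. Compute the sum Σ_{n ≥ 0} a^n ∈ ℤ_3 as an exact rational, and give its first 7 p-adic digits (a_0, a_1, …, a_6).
Σ a^n = 1/(1 − a) = -1/1727;  first 7 digits = (1, 0, 0, 1, 0, 1, 0)

v_3(a) = 3 ≥ 1, so the series converges in ℤ_3 to 1/(1 − a) = 1/(1 − 1728) = -1/1727. Expand this rational in ℤ_3: compute digits iteratively via d_i = x_i mod 3, x_{i+1} = (x_i − d_i)/3. The first 7 digits are (1, 0, 0, 1, 0, 1, 0).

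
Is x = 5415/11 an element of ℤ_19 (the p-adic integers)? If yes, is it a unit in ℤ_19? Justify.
x ∈ ℤ_19 but not a unit; v_19(x) = 2 > 0

ℤ_19 = {x ∈ ℚ_19 : v_19(x) ≥ 0} and ℤ_19^× = {x ∈ ℤ_19 : v_19(x) = 0}. Here v_19(5415/11) = v_19(num) − v_19(den) = 2; compare against these criteria.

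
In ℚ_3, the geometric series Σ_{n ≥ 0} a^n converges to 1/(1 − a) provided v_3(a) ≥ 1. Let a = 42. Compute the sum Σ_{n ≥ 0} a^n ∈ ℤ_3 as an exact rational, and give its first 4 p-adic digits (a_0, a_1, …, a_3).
Σ a^n = 1/(1 − a) = -1/41;  first 4 digits = (1, 2, 2, 2)

v_3(a) = 1 ≥ 1, so the series converges in ℤ_3 to 1/(1 − a) = 1/(1 − 42) = -1/41. Expand this rational in ℤ_3: compute digits iteratively via d_i = x_i mod 3, x_{i+1} = (x_i − d_i)/3. The first 4 digits are (1, 2, 2, 2).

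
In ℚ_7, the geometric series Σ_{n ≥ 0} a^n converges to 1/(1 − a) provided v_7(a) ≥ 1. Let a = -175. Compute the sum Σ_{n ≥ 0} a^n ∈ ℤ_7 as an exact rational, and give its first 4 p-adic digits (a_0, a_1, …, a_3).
Σ a^n = 1/(1 − a) = 1/176;  first 4 digits = (1, 3, 5, 3)

v_7(a) = 1 ≥ 1, so the series converges in ℤ_7 to 1/(1 − a) = 1/(1 − (-175)) = 1/176. Expand this rational in ℤ_7: compute digits iteratively via d_i = x_i mod 7, x_{i+1} = (x_i − d_i)/7. The first 4 digits are (1, 3, 5, 3).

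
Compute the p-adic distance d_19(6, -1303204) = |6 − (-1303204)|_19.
d_19(6, -1303204) = 1/130321

Step 1 — x − y = 6 − (-1303204) = 1303210. Step 2 — v_19(1303210) = 4 (factor: 1303210 = (19^4 · 10); the sign does not affect v_p). Step 3 — |x − y|_19 = 19^{-4} = 1/130321.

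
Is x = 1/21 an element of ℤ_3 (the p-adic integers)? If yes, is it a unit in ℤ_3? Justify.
x ∉ ℤ_3 (v_3(x) = -1 < 0)

ℤ_3 = {x ∈ ℚ_3 : v_3(x) ≥ 0} and ℤ_3^× = {x ∈ ℤ_3 : v_3(x) = 0}. Here v_3(1/21) = v_3(num) − v_3(den) = -1; compare against these criteria.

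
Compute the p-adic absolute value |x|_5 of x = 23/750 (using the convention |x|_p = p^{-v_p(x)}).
|23/750|_5 = 125

Step 1 — compute v_5(x) by factoring powers of 5 out of the numerator and denominator: v_5(23/750) = -3. Step 2 — apply |x|_p = p^{-v_p(x)} = 5^{3} = 125.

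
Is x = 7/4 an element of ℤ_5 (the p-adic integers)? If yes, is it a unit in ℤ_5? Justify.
x ∈ ℤ_5^× (unit); v_5(x) = 0

ℤ_5 = {x ∈ ℚ_5 : v_5(x) ≥ 0} and ℤ_5^× = {x ∈ ℤ_5 : v_5(x) = 0}. Here v_5(7/4) = v_5(num) − v_5(den) = 0; compare against these criteria.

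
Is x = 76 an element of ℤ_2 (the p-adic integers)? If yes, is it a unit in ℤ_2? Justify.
x ∈ ℤ_2 but not a unit; v_2(x) = 2 > 0

ℤ_2 = {x ∈ ℚ_2 : v_2(x) ≥ 0} and ℤ_2^× = {x ∈ ℤ_2 : v_2(x) = 0}. Here v_2(76) = v_2(num) − v_2(den) = 2; compare against these criteria.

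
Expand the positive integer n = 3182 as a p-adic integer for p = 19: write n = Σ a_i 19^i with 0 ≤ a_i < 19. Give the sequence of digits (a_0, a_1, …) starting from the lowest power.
(a_0, a_1, …) = (9, 15, 8)

Repeated division by 19 gives the digits low-to-high: 3182 = 9 + 15·19^1 + 8·19^2. Digit sequence: (9, 15, 8).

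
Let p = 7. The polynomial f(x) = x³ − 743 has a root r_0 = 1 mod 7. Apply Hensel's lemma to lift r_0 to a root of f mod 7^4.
r_3 = 1996 (mod 2401)

Hensel: r_{i+1} = r_i − f(r_i)/f′(r_i) mod 7^{i+2}, where f′(x) = 3x². Iterate:
  r_0 = 1 (mod 7)
  r_1 = 36 (mod 49)
  r_2 = 281 (mod 343)
  r_3 = 1996 (mod 2401)
Final: r = 1996 with f(r) ≡ 0 mod 7^4.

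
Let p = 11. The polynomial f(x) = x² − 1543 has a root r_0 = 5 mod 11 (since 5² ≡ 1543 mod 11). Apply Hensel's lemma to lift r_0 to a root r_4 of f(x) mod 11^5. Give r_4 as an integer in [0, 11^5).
r_4 = 133886 (mod 161051)

Hensel's recurrence: r_{i+1} = r_i − f(r_i)·(f′(r_i))^{-1} mod 11^{i+2}, with f′(x) = 2x. Iterate:
  r_0 = 5 (mod 11)
  r_1 = 60 (mod 121)
  r_2 = 786 (mod 1331)
  r_3 = 2117 (mod 14641)
  r_4 = 133886 (mod 161051)
Final: r_4 = 133886, and one checks f(r_4) ≡ 0 mod 11^5.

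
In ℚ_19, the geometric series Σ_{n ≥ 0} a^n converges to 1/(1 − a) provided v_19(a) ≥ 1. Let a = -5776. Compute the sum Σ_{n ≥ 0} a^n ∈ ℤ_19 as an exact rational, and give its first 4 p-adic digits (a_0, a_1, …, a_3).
Σ a^n = 1/(1 − a) = 1/5777;  first 4 digits = (1, 0, 3, 18)

v_19(a) = 2 ≥ 1, so the series converges in ℤ_19 to 1/(1 − a) = 1/(1 − (-5776)) = 1/5777. Expand this rational in ℤ_19: compute digits iteratively via d_i = x_i mod 19, x_{i+1} = (x_i − d_i)/19. The first 4 digits are (1, 0, 3, 18).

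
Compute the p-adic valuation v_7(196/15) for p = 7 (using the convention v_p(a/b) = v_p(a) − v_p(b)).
v_7(196/15) = 2

Factor powers of 7 from the numerator and denominator of the reduced fraction: 196 = 7^2 · 4 and 15 = 7^0 · 15. Apply v_p(a/b) = v_p(a) − v_p(b): v_7(196/15) = 2 − 0 = 2.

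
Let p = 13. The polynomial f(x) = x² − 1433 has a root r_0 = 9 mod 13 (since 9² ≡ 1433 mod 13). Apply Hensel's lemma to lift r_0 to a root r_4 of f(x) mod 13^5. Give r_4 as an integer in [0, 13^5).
r_4 = 349163 (mod 371293)

Hensel's recurrence: r_{i+1} = r_i − f(r_i)·(f′(r_i))^{-1} mod 13^{i+2}, with f′(x) = 2x. Iterate:
  r_0 = 9 (mod 13)
  r_1 = 9 (mod 169)
  r_2 = 2037 (mod 2197)
  r_3 = 6431 (mod 28561)
  r_4 = 349163 (mod 371293)
Final: r_4 = 349163, and one checks f(r_4) ≡ 0 mod 13^5.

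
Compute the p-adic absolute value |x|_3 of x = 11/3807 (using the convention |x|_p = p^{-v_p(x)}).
|11/3807|_3 = 81

Step 1 — compute v_3(x) by factoring powers of 3 out of the numerator and denominator: v_3(11/3807) = -4. Step 2 — apply |x|_p = p^{-v_p(x)} = 3^{4} = 81.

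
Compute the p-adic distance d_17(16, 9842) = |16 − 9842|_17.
d_17(16, 9842) = 1/4913

Step 1 — x − y = 16 − 9842 = -9826. Step 2 — v_17(-9826) = 3 (factor: -9826 = −(17^3 · 2); the sign does not affect v_p). Step 3 — |x − y|_17 = 17^{-3} = 1/4913.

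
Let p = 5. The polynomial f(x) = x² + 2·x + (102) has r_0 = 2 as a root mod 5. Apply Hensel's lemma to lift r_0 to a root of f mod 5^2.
r_1 = 17 (mod 25)

Hensel: r_{i+1} = r_i − f(r_i)·(f′(r_i))^{-1} mod 5^{i+2}, f′(x) = 2x + 2. Iterate:
  r_0 = 2 (mod 5)
  r_1 = 17 (mod 25)
Final: r = 17 satisfies f(r) ≡ 0 mod 5^2.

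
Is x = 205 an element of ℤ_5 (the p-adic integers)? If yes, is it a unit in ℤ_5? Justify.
x ∈ ℤ_5 but not a unit; v_5(x) = 1 > 0

ℤ_5 = {x ∈ ℚ_5 : v_5(x) ≥ 0} and ℤ_5^× = {x ∈ ℤ_5 : v_5(x) = 0}. Here v_5(205) = v_5(num) − v_5(den) = 1; compare against these criteria.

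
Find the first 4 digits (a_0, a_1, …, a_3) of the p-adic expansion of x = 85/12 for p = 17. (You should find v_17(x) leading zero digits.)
(a_0, …, a_3) = (0, 16, 9, 15)

v_17(85/12) = 1, so a_0 = ... = a_0 = 0. Factor out: x = 17^1 · u with u = 5/12 a unit in ℤ_17. Expand u iteratively via a_{v+i} = u_i mod 17, u_{i+1} = (u_i − a_{v+i})/17:
  u_0 = 5/12;  a_1 = 16;  u_1 = (u_0 − 16)/17 = -11/12
  u_1 = -11/12;  a_2 = 9;  u_2 = (u_1 − 9)/17 = -7/12
  u_2 = -7/12;  a_3 = 15;  u_3 = (u_2 − 15)/17 = -11/12
Digits: (0, 16, 9, 15).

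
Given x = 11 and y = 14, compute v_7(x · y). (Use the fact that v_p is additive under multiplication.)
v_7(154) = 1

v_p(x) = 0 (factor: 11 = 7^0 · 11); v_p(y) = 1 (factor: 14 = 7^1 · 2). Additivity: v_p(xy) = v_p(x) + v_p(y) = 0 + 1 = 1. (Direct check: xy = 154 = 7^1 · (22).)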